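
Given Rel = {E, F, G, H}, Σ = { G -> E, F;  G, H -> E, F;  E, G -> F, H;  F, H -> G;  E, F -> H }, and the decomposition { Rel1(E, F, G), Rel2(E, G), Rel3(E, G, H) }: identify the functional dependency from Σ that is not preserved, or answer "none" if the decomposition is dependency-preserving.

F, H -> G

Check F, H → G: no single fragment contains all of {F, G, H}, and the restricted closure of {F, H} across the fragments never reaches {G}.
G → E, F is preserved.
G, H → E, F is preserved.
E, G → F, H is preserved.
E, F → H is preserved.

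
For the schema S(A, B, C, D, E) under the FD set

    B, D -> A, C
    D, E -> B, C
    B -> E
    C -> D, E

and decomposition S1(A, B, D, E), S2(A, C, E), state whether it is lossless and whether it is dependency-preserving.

lossy and not dependency-preserving

Lossless test: (A, E)⁺ = {A, E}, which is a superkey of neither fragment — lossy.
Dependency preservation: the restricted closure of {B, D} across the fragments never reaches {A, C}, so B, D → A, C cannot be enforced without a join — not preserved.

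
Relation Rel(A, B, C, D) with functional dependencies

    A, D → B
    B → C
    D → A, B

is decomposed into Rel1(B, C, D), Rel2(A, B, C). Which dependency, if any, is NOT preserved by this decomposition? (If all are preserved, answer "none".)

D → A, B

Check D → A, B: no single fragment contains all of {A, B, D}, and the restricted closure of {D} across the fragments never reaches {A, B}.
A, D → B is preserved.
B → C is preserved.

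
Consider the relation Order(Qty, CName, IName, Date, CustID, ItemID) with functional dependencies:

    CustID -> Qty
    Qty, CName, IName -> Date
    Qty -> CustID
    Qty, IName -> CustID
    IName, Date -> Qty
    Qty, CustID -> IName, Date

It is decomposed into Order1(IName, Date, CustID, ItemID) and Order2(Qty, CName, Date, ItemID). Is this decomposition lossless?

No

Common attributes: Order1 ∩ Order2 = {Date, ItemID}.
No dependency enlarges {Date, ItemID}, so (Date, ItemID)⁺ = {Date, ItemID}.
The closure contains neither all of Order1 = {IName, Date, CustID, ItemID} nor all of Order2 = {Qty, CName, Date, ItemID}, so the common attributes are not a superkey of either fragment. The join is lossy.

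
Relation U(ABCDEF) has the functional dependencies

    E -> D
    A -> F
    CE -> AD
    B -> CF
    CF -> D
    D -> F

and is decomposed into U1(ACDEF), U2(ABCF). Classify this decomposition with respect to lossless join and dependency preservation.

lossy but dependency-preserving

Lossless test: (ACF)⁺ = {ACDF}, which is a superkey of neither fragment — lossy.
Dependency preservation: every FD's attributes lie within a single fragment, so each can be enforced locally — preserved.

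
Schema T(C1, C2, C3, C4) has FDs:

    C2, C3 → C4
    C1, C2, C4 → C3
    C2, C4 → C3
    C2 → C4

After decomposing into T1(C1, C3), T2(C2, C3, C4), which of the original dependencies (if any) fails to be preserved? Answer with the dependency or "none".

none

C2, C3 → C4 lies within T2.
C1, C2, C4 → C3: restricted closure across fragments reaches C3.
C2, C4 → C3 lies within T2.
C2 → C4 lies within T2.
Every dependency is enforceable on the fragments, so the decomposition is dependency-preserving.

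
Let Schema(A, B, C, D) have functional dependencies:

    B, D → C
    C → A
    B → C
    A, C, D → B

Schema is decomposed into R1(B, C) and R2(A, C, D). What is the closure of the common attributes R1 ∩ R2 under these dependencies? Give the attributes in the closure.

A, C

R1 ∩ R2 = {C}.
C → A applies, adding A
Closure: {A, C}.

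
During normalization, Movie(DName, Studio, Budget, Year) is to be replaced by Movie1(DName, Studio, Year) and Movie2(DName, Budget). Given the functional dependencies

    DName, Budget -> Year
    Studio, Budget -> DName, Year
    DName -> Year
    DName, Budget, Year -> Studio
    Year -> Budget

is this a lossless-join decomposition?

Common attributes: Movie1 ∩ Movie2 = {DName}.
Closure of {DName}: DName → Year applies, adding Year; Year → Budget applies, adding Budget; DName, Budget, Year → Studio applies, adding Studio. So (DName)⁺ = {DName, Studio, Budget, Year}.
This closure contains every attribute of Movie1, so Movie1 ∩ Movie2 → Movie1. The join is lossless.

Yes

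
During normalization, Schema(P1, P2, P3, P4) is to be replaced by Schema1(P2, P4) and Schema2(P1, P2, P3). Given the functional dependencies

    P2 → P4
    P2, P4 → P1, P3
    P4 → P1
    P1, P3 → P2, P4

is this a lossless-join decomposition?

Common attributes: Schema1 ∩ Schema2 = {P2}.
Closure of {P2}: P2 → P4 applies, adding P4; P2, P4 → P1, P3 applies, adding P1, P3. So (P2)⁺ = {P1, P2, P3, P4}.
This closure contains every attribute of Schema1, so Schema1 ∩ Schema2 → Schema1. The join is lossless.

Yes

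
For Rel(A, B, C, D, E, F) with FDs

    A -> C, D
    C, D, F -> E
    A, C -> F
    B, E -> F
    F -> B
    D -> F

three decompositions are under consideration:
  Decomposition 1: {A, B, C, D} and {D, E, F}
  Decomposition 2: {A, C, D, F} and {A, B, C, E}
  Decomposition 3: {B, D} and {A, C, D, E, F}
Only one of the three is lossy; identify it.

Decomposition 1: common = {D}, closure = {B, D, F} → lossy.
Decomposition 2: common = {A, C}, closure = {A, B, C, D, E, F} → lossless.
Decomposition 3: common = {D}, closure = {B, D, F} → lossless.

Decomposition 1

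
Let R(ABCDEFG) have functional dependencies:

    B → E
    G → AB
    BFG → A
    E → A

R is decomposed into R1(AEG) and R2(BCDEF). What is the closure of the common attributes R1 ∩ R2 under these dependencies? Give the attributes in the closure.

R1 ∩ R2 = {E}.
E → A applies, adding A
Closure: {AE}.

AE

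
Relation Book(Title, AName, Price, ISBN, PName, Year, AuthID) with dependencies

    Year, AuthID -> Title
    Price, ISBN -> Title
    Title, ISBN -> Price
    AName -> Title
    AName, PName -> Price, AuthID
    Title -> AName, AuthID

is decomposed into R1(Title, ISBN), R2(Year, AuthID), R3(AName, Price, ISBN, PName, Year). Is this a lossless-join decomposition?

Chase test. Columns are Title, AName, Price, ISBN, PName, Year, AuthID; row i has aⱼ where attribute j ∈ Ri, else bᵢⱼ.
Initial tableau (one row per fragment):
  row 1: a1 b12 b13 a4 b15 b16 b17
  row 2: b21 b22 b23 b24 b25 a6 a7
  row 3: b31 a2 a3 a4 a5 a6 b37
No row becomes fully distinguished — the join is lossy.

No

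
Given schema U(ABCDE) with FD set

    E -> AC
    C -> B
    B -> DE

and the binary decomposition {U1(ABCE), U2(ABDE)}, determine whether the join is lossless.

Yes

Common attributes: U1 ∩ U2 = {ABE}.
Closure of {ABE}: E → AC applies, adding C; B → DE applies, adding D. So (ABE)⁺ = {ABCDE}.
This closure contains every attribute of U1, so U1 ∩ U2 → U1. The join is lossless.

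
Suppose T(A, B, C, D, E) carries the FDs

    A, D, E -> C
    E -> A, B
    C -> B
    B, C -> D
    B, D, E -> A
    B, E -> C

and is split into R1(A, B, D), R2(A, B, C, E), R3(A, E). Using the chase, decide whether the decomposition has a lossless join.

No

Chase test. Columns are A, B, C, D, E; row i has aⱼ where attribute j ∈ Ri, else bᵢⱼ.
Initial tableau (one row per fragment):
  row 1: a1 a2 b13 a4 b15
  row 2: a1 a2 a3 b24 a5
  row 3: a1 b32 b33 b34 a5
Rows 2 and 3 agree on E; apply E→A, B and equate their A, B entries.
Rows 2 and 3 agree on B, E; apply B, E→C and equate their C entries.
Rows 2 and 3 agree on B, C; apply B, C→D and equate their D entries.
No row becomes fully distinguished — the join is lossy.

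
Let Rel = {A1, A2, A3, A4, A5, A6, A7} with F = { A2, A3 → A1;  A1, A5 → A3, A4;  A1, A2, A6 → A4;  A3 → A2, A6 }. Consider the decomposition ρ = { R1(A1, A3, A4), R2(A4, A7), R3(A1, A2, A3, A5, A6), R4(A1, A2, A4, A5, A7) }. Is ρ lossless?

Chase test. Columns are A1, A2, A3, A4, A5, A6, A7; row i has aⱼ where attribute j ∈ Ri, else bᵢⱼ.
Initial tableau (one row per fragment):
  row 1: a1 b12 a3 a4 b15 b16 b17
  row 2: b21 b22 b23 a4 b25 b26 a7
  row 3: a1 a2 a3 b34 a5 a6 b37
  row 4: a1 a2 b43 a4 a5 b46 a7
Rows 3 and 4 agree on A1, A5; apply A1, A5→A3, A4 and equate their A3, A4 entries.
Rows 1 and 3 agree on A3; apply A3→A2, A6 and equate their A2, A6 entries.
Rows 1 and 4 agree on A3; apply A3→A2, A6 and equate their A2, A6 entries.
Row 4 is now all distinguished symbols — the join is lossless.

Yes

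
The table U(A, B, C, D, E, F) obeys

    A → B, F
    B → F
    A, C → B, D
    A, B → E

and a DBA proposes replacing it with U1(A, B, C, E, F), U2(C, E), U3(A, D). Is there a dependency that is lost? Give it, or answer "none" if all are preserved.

A, C → B, D

Check A, C → B, D: no single fragment contains all of {A, B, C, D}, and the restricted closure of {A, C} across the fragments never reaches {B, D}.
A → B, F is preserved.
B → F is preserved.
A, B → E is preserved.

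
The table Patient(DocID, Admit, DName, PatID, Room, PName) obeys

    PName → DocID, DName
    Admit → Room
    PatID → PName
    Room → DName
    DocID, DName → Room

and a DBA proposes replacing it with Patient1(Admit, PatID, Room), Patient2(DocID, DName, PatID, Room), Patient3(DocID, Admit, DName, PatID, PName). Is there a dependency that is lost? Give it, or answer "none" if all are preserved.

none

PName → DocID, DName lies within Patient3.
Admit → Room lies within Patient1.
PatID → PName lies within Patient3.
Room → DName lies within Patient2.
DocID, DName → Room lies within Patient2.
Every dependency is enforceable on the fragments, so the decomposition is dependency-preserving.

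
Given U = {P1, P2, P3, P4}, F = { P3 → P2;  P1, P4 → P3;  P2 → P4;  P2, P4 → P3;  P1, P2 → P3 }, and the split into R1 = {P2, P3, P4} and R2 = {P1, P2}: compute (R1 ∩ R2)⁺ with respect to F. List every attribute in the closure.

P2, P3, P4

R1 ∩ R2 = {P2}.
P2 → P4 applies, adding P4
P2, P4 → P3 applies, adding P3
Closure: {P2, P3, P4}.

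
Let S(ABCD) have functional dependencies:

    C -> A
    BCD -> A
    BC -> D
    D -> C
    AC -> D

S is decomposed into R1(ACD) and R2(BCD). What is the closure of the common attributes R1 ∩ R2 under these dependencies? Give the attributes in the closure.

ACD

R1 ∩ R2 = {CD}.
C → A applies, adding A
Closure: {ACD}.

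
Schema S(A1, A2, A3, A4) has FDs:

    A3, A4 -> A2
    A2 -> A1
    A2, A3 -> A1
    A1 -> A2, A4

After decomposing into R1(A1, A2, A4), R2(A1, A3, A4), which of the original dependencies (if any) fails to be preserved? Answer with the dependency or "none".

none

A3, A4 → A2: restricted closure across fragments reaches A2.
A2 → A1 lies within R1.
A2, A3 → A1: restricted closure across fragments reaches A1.
A1 → A2, A4 lies within R1.
Every dependency is enforceable on the fragments, so the decomposition is dependency-preserving.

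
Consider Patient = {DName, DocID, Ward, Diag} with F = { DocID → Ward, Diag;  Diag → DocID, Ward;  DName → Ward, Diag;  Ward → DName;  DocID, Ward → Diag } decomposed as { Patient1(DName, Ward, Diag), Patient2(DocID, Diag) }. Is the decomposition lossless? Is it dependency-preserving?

lossless and dependency-preserving

Lossless test: (Diag)⁺ = {DName, DocID, Ward, Diag}, which contains all of one fragment — lossless.
Dependency preservation: DocID → Ward, Diag; Diag → DocID, Ward; DocID, Ward → Diag are not contained in any single fragment, but the restricted closure of each left-hand side across the fragments still reaches the right-hand side; the remaining FDs each lie inside some fragment. All dependencies are preserved.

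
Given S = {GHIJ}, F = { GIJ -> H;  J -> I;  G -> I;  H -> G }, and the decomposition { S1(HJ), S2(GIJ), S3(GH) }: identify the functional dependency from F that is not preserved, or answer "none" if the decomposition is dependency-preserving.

Check GIJ → H: no single fragment contains all of {GHIJ}, and the restricted closure of {GIJ} across the fragments never reaches {H}.
J → I is preserved.
G → I is preserved.
H → G is preserved.

GIJ -> H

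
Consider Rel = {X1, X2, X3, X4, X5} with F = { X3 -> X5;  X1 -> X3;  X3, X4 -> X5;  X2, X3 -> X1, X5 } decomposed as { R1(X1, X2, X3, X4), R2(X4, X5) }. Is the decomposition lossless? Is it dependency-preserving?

Lossless test: (X4)⁺ = {X4}, which is a superkey of neither fragment — lossy.
Dependency preservation: the restricted closure of {X3} across the fragments never reaches {X5}, so X3 → X5 cannot be enforced without a join — not preserved.

lossy and not dependency-preserving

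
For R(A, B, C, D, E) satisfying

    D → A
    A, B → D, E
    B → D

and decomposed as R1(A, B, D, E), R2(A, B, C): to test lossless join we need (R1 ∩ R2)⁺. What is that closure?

A, B, D, E

R1 ∩ R2 = {A, B}.
A, B → D, E applies, adding D, E
Closure: {A, B, D, E}.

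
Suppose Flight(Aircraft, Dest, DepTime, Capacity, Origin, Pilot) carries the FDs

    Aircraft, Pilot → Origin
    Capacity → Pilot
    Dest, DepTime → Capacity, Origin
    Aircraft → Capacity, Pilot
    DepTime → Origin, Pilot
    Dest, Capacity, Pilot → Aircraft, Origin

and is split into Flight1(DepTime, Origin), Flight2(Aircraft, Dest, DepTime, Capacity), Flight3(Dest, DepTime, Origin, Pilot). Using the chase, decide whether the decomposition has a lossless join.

Chase test. Columns are Aircraft, Dest, DepTime, Capacity, Origin, Pilot; row i has aⱼ where attribute j ∈ Flighti, else bᵢⱼ.
Initial tableau (one row per fragment):
  row 1: b11 b12 a3 b14 a5 b16
  row 2: a1 a2 a3 a4 b25 b26
  row 3: b31 a2 a3 b34 a5 a6
Rows 2 and 3 agree on Dest, DepTime; apply Dest, DepTime→Capacity, Origin and equate their Capacity, Origin entries.
Rows 1 and 2 agree on DepTime; apply DepTime→Origin, Pilot and equate their Origin, Pilot entries.
Rows 1 and 3 agree on DepTime; apply DepTime→Origin, Pilot and equate their Origin, Pilot entries.
Rows 2 and 3 agree on Dest, Capacity, Pilot; apply Dest, Capacity, Pilot→Aircraft, Origin and equate their Aircraft, Origin entries.
Row 2 is now all distinguished symbols — the join is lossless.

Yes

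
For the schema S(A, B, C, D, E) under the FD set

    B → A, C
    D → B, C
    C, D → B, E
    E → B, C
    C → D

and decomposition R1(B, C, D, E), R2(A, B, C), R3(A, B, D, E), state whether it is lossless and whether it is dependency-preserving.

Lossless test (chase): Rows 1 and 2 agree on B; apply B→A, C and equate their A, C entries. Rows 1 and 3 agree on B; apply B→A, C and equate their A, C entries. Rows 1 and 2 agree on C; apply C→D and equate their D entries. Rows 1 and 2 agree on C, D; apply C, D→B, E and equate their B, E entries. Row 1 is now all distinguished symbols — the join is lossless.
Dependency preservation: every FD's attributes lie within a single fragment, so each can be enforced locally — preserved.

lossless and dependency-preserving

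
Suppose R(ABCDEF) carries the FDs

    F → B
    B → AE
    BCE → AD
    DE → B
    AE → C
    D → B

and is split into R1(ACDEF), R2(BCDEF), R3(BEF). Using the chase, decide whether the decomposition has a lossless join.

Chase test. Columns are ABCDEF; row i has aⱼ where attribute j ∈ Ri, else bᵢⱼ.
Initial tableau (one row per fragment):
  row 1: a1 b12 a3 a4 a5 a6
  row 2: b21 a2 a3 a4 a5 a6
  row 3: b31 a2 b33 b34 a5 a6
Rows 1 and 2 agree on F; apply F→B and equate their B entries.
Rows 1 and 2 agree on B; apply B→AE and equate their AE entries.
Rows 1 and 3 agree on B; apply B→AE and equate their AE entries.
Rows 1 and 3 agree on AE; apply AE→C and equate their C entries.
Rows 1 and 3 agree on BCE; apply BCE→AD and equate their AD entries.
Row 1 is now all distinguished symbols — the join is lossless.

Yes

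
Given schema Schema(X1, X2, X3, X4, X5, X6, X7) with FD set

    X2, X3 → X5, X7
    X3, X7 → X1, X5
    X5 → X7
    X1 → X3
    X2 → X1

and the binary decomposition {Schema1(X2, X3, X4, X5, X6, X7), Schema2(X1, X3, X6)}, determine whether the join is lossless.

Common attributes: Schema1 ∩ Schema2 = {X3, X6}.
No dependency enlarges {X3, X6}, so (X3, X6)⁺ = {X3, X6}.
The closure contains neither all of Schema1 = {X2, X3, X4, X5, X6, X7} nor all of Schema2 = {X1, X3, X6}, so the common attributes are not a superkey of either fragment. The join is lossy.

No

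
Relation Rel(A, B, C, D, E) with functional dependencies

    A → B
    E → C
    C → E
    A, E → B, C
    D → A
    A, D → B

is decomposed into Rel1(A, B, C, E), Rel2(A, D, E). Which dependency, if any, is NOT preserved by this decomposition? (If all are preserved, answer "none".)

A → B lies within Rel1.
E → C lies within Rel1.
C → E lies within Rel1.
A, E → B, C lies within Rel1.
D → A lies within Rel2.
A, D → B: restricted closure across fragments reaches B.
Every dependency is enforceable on the fragments, so the decomposition is dependency-preserving.

none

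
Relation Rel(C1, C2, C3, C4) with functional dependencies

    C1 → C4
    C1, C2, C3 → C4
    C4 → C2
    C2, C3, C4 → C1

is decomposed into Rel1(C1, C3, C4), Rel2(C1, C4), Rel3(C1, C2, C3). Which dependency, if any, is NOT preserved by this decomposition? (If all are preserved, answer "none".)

C4 → C2

Check C4 → C2: no single fragment contains all of {C2, C4}, and the restricted closure of {C4} across the fragments never reaches {C2}.
C1 → C4 is preserved.
C1, C2, C3 → C4 is preserved.
C2, C3, C4 → C1 is preserved.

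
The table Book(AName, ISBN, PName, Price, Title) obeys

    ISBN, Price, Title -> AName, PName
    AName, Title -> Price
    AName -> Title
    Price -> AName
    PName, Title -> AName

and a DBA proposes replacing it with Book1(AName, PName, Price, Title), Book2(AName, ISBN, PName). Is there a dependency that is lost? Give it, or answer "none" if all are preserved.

none

ISBN, Price, Title → AName, PName: restricted closure across fragments reaches AName, PName.
AName, Title → Price lies within Book1.
AName → Title lies within Book1.
Price → AName lies within Book1.
PName, Title → AName lies within Book1.
Every dependency is enforceable on the fragments, so the decomposition is dependency-preserving.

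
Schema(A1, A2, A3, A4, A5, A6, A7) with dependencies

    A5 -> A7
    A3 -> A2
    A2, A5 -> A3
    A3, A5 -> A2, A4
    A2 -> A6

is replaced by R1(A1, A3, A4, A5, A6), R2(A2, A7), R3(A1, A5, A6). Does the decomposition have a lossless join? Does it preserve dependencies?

Lossless test (chase): Rows 1 and 3 agree on A5; apply A5→A7 and equate their A7 entries. No row becomes fully distinguished — the join is lossy.
Dependency preservation: the restricted closure of {A5} across the fragments never reaches {A7}, so A5 → A7 cannot be enforced without a join — not preserved.

lossy and not dependency-preserving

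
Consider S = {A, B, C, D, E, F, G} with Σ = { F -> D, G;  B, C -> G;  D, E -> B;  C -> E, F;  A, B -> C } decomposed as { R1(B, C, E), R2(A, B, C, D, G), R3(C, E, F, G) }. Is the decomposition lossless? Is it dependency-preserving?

Lossless test (chase): Rows 1 and 2 agree on B, C; apply B, C→G and equate their G entries. Rows 1 and 2 agree on C; apply C→E, F and equate their E, F entries. Rows 1 and 3 agree on C; apply C→E, F and equate their E, F entries. Rows 1 and 2 agree on F; apply F→D, G and equate their D, G entries. Rows 1 and 3 agree on F; apply F→D, G and equate their D, G entries. Rows 1 and 3 agree on D, E; apply D, E→B and equate their B entries. Row 2 is now all distinguished symbols — the join is lossless.
Dependency preservation: the restricted closure of {F} across the fragments never reaches {D, G}, so F → D, G cannot be enforced without a join — not preserved.

lossless but not dependency-preserving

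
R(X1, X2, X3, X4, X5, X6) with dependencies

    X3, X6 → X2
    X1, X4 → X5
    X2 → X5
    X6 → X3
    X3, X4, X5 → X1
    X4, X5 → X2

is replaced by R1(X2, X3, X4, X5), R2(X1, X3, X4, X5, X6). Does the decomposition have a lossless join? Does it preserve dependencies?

Lossless test: (X3, X4, X5)⁺ = {X1, X2, X3, X4, X5}, which contains all of one fragment — lossless.
Dependency preservation: the restricted closure of {X3, X6} across the fragments never reaches {X2}, so X3, X6 → X2 cannot be enforced without a join — not preserved.

lossless but not dependency-preserving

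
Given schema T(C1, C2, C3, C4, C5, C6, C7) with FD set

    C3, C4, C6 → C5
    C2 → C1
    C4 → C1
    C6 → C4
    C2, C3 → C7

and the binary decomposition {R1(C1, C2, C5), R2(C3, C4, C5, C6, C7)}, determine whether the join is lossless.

No

Common attributes: R1 ∩ R2 = {C5}.
No dependency enlarges {C5}, so (C5)⁺ = {C5}.
The closure contains neither all of R1 = {C1, C2, C5} nor all of R2 = {C3, C4, C5, C6, C7}, so the common attributes are not a superkey of either fragment. The join is lossy.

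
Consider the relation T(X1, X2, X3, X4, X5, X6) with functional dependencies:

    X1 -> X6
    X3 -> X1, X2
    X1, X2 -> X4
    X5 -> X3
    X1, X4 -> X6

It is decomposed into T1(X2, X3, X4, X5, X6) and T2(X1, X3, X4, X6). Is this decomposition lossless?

Common attributes: T1 ∩ T2 = {X3, X4, X6}.
Closure of {X3, X4, X6}: X3 → X1, X2 applies, adding X1, X2. So (X3, X4, X6)⁺ = {X1, X2, X3, X4, X6}.
This closure contains every attribute of T2, so T1 ∩ T2 → T2. The join is lossless.

Yes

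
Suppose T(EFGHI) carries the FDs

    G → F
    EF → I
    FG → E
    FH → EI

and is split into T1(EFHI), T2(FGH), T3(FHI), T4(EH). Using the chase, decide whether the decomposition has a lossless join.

Chase test. Columns are EFGHI; row i has aⱼ where attribute j ∈ Ti, else bᵢⱼ.
Initial tableau (one row per fragment):
  row 1: a1 a2 b13 a4 a5
  row 2: b21 a2 a3 a4 b25
  row 3: b31 a2 b33 a4 a5
  row 4: a1 b42 b43 a4 b45
Rows 1 and 2 agree on FH; apply FH→EI and equate their EI entries.
Rows 1 and 3 agree on FH; apply FH→EI and equate their EI entries.
Row 2 is now all distinguished symbols — the join is lossless.

Yes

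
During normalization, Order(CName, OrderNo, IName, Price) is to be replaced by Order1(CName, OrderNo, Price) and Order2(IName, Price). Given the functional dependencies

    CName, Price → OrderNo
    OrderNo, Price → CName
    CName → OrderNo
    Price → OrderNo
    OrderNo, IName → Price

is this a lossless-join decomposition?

Common attributes: Order1 ∩ Order2 = {Price}.
Closure of {Price}: Price → OrderNo applies, adding OrderNo; OrderNo, Price → CName applies, adding CName. So (Price)⁺ = {CName, OrderNo, Price}.
This closure contains every attribute of Order1, so Order1 ∩ Order2 → Order1. The join is lossless.

Yes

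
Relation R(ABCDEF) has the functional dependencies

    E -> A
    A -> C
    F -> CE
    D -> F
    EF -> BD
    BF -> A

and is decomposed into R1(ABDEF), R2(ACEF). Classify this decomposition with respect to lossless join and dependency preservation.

lossless and dependency-preserving

Lossless test: (AEF)⁺ = {ABCDEF}, which contains all of one fragment — lossless.
Dependency preservation: every FD's attributes lie within a single fragment, so each can be enforced locally — preserved.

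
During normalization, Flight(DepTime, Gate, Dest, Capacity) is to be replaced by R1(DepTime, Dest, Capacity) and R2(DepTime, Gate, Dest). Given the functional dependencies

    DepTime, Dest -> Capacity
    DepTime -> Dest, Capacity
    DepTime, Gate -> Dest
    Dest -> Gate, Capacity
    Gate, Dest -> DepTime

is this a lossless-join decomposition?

Yes

Common attributes: R1 ∩ R2 = {DepTime, Dest}.
Closure of {DepTime, Dest}: DepTime, Dest → Capacity applies, adding Capacity; Dest → Gate, Capacity applies, adding Gate. So (DepTime, Dest)⁺ = {DepTime, Gate, Dest, Capacity}.
This closure contains every attribute of R1, so R1 ∩ R2 → R1. The join is lossless.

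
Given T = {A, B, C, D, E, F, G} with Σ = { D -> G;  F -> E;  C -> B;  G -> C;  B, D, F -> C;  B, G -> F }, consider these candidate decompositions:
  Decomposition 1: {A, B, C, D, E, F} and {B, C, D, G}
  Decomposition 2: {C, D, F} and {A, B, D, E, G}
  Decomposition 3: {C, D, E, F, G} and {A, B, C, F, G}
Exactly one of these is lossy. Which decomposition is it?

Decomposition 1: common = {B, C, D}, closure = {B, C, D, E, F, G} → lossless.
Decomposition 2: common = {D}, closure = {B, C, D, E, F, G} → lossless.
Decomposition 3: common = {C, F, G}, closure = {B, C, E, F, G} → lossy.

Decomposition 3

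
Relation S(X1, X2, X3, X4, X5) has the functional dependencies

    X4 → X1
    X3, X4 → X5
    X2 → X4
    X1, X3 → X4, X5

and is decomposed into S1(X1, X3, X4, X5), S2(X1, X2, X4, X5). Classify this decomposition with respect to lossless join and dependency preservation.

Lossless test: (X1, X4, X5)⁺ = {X1, X4, X5}, which is a superkey of neither fragment — lossy.
Dependency preservation: every FD's attributes lie within a single fragment, so each can be enforced locally — preserved.

lossy but dependency-preserving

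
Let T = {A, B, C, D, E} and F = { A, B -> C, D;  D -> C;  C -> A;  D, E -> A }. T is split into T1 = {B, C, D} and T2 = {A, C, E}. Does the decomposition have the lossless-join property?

No

Common attributes: T1 ∩ T2 = {C}.
Closure of {C}: C → A applies, adding A. So (C)⁺ = {A, C}.
The closure contains neither all of T1 = {B, C, D} nor all of T2 = {A, C, E}, so the common attributes are not a superkey of either fragment. The join is lossy.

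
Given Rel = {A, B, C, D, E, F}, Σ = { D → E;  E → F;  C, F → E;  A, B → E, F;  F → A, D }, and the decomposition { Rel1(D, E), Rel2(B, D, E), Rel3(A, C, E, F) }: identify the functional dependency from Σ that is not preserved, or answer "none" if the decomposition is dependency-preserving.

Check A, B → E, F: no single fragment contains all of {A, B, E, F}, and the restricted closure of {A, B} across the fragments never reaches {E, F}.
D → E is preserved.
E → F is preserved.
C, F → E is preserved.
F → A, D is preserved.

A, B → E, F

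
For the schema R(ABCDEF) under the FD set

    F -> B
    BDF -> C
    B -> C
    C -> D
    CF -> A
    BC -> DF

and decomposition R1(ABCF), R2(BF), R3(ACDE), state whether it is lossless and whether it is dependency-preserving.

Lossless test (chase): Rows 1 and 2 agree on B; apply B→C and equate their C entries. Rows 1 and 2 agree on C; apply C→D and equate their D entries. Rows 1 and 3 agree on C; apply C→D and equate their D entries. Rows 1 and 2 agree on CF; apply CF→A and equate their A entries. No row becomes fully distinguished — the join is lossy.
Dependency preservation: BDF → C; BC → DF are not contained in any single fragment, but the restricted closure of each left-hand side across the fragments still reaches the right-hand side; the remaining FDs each lie inside some fragment. All dependencies are preserved.

lossy but dependency-preserving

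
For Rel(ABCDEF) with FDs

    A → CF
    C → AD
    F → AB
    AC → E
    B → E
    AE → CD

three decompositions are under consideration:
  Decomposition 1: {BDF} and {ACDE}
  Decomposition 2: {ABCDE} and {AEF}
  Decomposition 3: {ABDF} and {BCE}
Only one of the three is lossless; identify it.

Decomposition 1: common = {D}, closure = {D} → lossy.
Decomposition 2: common = {AE}, closure = {ABCDEF} → lossless.
Decomposition 3: common = {B}, closure = {BE} → lossy.

Decomposition 2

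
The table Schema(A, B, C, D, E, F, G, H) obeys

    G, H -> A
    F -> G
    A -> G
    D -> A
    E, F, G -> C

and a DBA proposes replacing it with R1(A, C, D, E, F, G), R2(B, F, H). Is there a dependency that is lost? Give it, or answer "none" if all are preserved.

G, H -> A

Check G, H → A: no single fragment contains all of {A, G, H}, and the restricted closure of {G, H} across the fragments never reaches {A}.
F → G is preserved.
A → G is preserved.
D → A is preserved.
E, F, G → C is preserved.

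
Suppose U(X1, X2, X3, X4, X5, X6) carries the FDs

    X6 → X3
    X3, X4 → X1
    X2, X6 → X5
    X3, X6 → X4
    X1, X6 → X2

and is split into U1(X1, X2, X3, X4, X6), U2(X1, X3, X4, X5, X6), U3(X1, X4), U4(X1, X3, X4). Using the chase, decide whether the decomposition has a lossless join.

Yes

Chase test. Columns are X1, X2, X3, X4, X5, X6; row i has aⱼ where attribute j ∈ Ui, else bᵢⱼ.
Initial tableau (one row per fragment):
  row 1: a1 a2 a3 a4 b15 a6
  row 2: a1 b22 a3 a4 a5 a6
  row 3: a1 b32 b33 a4 b35 b36
  row 4: a1 b42 a3 a4 b45 b46
Rows 1 and 2 agree on X1, X6; apply X1, X6→X2 and equate their X2 entries.
Rows 1 and 2 agree on X2, X6; apply X2, X6→X5 and equate their X5 entries.
Row 1 is now all distinguished symbols — the join is lossless.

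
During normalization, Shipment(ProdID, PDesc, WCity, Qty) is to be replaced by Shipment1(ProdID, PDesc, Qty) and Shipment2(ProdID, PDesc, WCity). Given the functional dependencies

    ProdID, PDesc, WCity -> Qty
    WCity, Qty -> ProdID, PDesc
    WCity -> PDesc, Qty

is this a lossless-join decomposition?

Common attributes: Shipment1 ∩ Shipment2 = {ProdID, PDesc}.
No dependency enlarges {ProdID, PDesc}, so (ProdID, PDesc)⁺ = {ProdID, PDesc}.
The closure contains neither all of Shipment1 = {ProdID, PDesc, Qty} nor all of Shipment2 = {ProdID, PDesc, WCity}, so the common attributes are not a superkey of either fragment. The join is lossy.

No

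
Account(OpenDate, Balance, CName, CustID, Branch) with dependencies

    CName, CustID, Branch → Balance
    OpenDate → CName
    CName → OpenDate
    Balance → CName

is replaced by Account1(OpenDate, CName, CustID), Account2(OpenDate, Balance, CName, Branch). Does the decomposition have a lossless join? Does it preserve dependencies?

Lossless test: (OpenDate, CName)⁺ = {OpenDate, CName}, which is a superkey of neither fragment — lossy.
Dependency preservation: the restricted closure of {CName, CustID, Branch} across the fragments never reaches {Balance}, so CName, CustID, Branch → Balance cannot be enforced without a join — not preserved.

lossy and not dependency-preserving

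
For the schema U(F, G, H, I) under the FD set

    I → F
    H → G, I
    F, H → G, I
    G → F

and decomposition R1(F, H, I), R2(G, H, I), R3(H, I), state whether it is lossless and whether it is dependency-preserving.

Lossless test (chase): Rows 1 and 2 agree on I; apply I→F and equate their F entries. Rows 1 and 3 agree on I; apply I→F and equate their F entries. Rows 1 and 2 agree on H; apply H→G, I and equate their G, I entries. Rows 1 and 3 agree on H; apply H→G, I and equate their G, I entries. Row 1 is now all distinguished symbols — the join is lossless.
Dependency preservation: the restricted closure of {G} across the fragments never reaches {F}, so G → F cannot be enforced without a join — not preserved.

lossless but not dependency-preserving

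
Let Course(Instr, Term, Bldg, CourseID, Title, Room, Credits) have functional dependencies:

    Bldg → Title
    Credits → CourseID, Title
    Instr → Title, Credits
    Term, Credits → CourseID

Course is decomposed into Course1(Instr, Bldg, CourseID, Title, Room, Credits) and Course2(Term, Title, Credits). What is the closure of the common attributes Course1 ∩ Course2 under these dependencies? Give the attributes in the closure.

CourseID, Title, Credits

Course1 ∩ Course2 = {Title, Credits}.
Credits → CourseID, Title applies, adding CourseID
Closure: {CourseID, Title, Credits}.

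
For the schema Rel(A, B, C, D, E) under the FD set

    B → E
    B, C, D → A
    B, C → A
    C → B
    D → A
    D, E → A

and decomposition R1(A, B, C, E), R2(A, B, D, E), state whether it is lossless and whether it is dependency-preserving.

Lossless test: (A, B, E)⁺ = {A, B, E}, which is a superkey of neither fragment — lossy.
Dependency preservation: B, C, D → A is not contained in any single fragment, but the restricted closure of its left-hand side across the fragments still reaches the right-hand side; the remaining FDs each lie inside some fragment. All dependencies are preserved.

lossy but dependency-preserving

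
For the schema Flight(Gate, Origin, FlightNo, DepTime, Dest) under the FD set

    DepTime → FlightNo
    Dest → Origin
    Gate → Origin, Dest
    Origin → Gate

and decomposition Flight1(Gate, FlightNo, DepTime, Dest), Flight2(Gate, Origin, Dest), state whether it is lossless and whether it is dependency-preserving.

lossless and dependency-preserving

Lossless test: (Gate, Dest)⁺ = {Gate, Origin, Dest}, which contains all of one fragment — lossless.
Dependency preservation: every FD's attributes lie within a single fragment, so each can be enforced locally — preserved.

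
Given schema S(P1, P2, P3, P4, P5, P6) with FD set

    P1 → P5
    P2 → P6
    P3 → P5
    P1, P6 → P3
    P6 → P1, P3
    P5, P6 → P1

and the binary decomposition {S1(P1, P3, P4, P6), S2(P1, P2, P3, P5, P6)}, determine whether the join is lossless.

Common attributes: S1 ∩ S2 = {P1, P3, P6}.
Closure of {P1, P3, P6}: P1 → P5 applies, adding P5. So (P1, P3, P6)⁺ = {P1, P3, P5, P6}.
The closure contains neither all of S1 = {P1, P3, P4, P6} nor all of S2 = {P1, P2, P3, P5, P6}, so the common attributes are not a superkey of either fragment. The join is lossy.

No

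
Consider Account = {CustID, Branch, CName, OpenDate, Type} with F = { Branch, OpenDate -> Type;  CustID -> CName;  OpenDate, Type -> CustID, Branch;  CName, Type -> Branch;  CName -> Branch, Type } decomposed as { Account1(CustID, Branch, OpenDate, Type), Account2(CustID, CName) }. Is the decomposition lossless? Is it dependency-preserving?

Lossless test: (CustID)⁺ = {CustID, Branch, CName, Type}, which contains all of one fragment — lossless.
Dependency preservation: the restricted closure of {CName, Type} across the fragments never reaches {Branch}, so CName, Type → Branch cannot be enforced without a join — not preserved.

lossless but not dependency-preserving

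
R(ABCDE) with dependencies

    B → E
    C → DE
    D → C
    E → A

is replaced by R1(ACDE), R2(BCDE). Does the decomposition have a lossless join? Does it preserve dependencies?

Lossless test: (CDE)⁺ = {ACDE}, which contains all of one fragment — lossless.
Dependency preservation: every FD's attributes lie within a single fragment, so each can be enforced locally — preserved.

lossless and dependency-preserving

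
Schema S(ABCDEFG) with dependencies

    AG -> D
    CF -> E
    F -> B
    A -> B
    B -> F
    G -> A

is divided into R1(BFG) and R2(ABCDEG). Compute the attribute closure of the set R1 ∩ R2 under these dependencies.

ABDFG

R1 ∩ R2 = {BG}.
B → F applies, adding F
G → A applies, adding A
AG → D applies, adding D
Closure: {ABDFG}.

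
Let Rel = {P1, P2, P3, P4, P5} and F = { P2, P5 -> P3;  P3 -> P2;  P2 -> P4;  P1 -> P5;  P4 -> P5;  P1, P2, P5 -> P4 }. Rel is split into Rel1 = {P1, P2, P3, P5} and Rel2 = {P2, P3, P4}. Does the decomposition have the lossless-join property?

Common attributes: Rel1 ∩ Rel2 = {P2, P3}.
Closure of {P2, P3}: P2 → P4 applies, adding P4; P4 → P5 applies, adding P5. So (P2, P3)⁺ = {P2, P3, P4, P5}.
This closure contains every attribute of Rel2, so Rel1 ∩ Rel2 → Rel2. The join is lossless.

Yes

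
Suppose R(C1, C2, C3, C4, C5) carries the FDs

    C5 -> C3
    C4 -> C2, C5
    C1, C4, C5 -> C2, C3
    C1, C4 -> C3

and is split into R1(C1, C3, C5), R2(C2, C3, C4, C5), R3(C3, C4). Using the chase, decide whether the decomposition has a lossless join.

No

Chase test. Columns are C1, C2, C3, C4, C5; row i has aⱼ where attribute j ∈ Ri, else bᵢⱼ.
Initial tableau (one row per fragment):
  row 1: a1 b12 a3 b14 a5
  row 2: b21 a2 a3 a4 a5
  row 3: b31 b32 a3 a4 b35
Rows 2 and 3 agree on C4; apply C4→C2, C5 and equate their C2, C5 entries.
No row becomes fully distinguished — the join is lossy.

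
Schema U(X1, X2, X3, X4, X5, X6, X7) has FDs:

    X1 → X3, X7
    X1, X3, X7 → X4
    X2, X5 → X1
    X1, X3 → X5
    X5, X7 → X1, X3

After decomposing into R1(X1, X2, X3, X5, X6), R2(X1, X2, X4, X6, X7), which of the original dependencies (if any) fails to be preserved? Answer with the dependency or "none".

X5, X7 → X1, X3

Check X5, X7 → X1, X3: no single fragment contains all of {X1, X3, X5, X7}, and the restricted closure of {X5, X7} across the fragments never reaches {X1, X3}.
X1 → X3, X7 is preserved.
X1, X3, X7 → X4 is preserved.
X2, X5 → X1 is preserved.
X1, X3 → X5 is preserved.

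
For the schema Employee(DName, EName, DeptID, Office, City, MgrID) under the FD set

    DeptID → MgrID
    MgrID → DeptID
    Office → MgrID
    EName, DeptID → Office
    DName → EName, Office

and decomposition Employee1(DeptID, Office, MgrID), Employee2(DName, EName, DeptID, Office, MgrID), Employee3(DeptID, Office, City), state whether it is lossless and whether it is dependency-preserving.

Lossless test (chase): Rows 1 and 3 agree on DeptID; apply DeptID→MgrID and equate their MgrID entries. No row becomes fully distinguished — the join is lossy.
Dependency preservation: every FD's attributes lie within a single fragment, so each can be enforced locally — preserved.

lossy but dependency-preserving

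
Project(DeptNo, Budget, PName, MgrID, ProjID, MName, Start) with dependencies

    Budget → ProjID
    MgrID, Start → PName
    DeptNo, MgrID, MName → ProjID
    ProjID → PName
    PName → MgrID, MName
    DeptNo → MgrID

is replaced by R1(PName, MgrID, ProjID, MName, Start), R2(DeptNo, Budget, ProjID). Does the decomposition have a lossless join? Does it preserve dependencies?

Lossless test: (ProjID)⁺ = {PName, MgrID, ProjID, MName}, which is a superkey of neither fragment — lossy.
Dependency preservation: the restricted closure of {DeptNo, MgrID, MName} across the fragments never reaches {ProjID}, so DeptNo, MgrID, MName → ProjID cannot be enforced without a join — not preserved.

lossy and not dependency-preserving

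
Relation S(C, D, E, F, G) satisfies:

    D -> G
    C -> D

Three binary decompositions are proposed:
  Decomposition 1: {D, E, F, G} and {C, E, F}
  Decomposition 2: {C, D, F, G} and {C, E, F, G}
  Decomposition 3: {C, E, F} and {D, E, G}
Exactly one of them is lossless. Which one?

Decomposition 1: common = {E, F}, closure = {E, F} → lossy.
Decomposition 2: common = {C, F, G}, closure = {C, D, F, G} → lossless.
Decomposition 3: common = {E}, closure = {E} → lossy.

Decomposition 2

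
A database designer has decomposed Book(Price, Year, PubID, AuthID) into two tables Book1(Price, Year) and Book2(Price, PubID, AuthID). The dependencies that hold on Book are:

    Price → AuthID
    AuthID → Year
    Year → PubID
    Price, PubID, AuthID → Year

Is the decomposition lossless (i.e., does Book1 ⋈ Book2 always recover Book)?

Common attributes: Book1 ∩ Book2 = {Price}.
Closure of {Price}: Price → AuthID applies, adding AuthID; AuthID → Year applies, adding Year; Year → PubID applies, adding PubID. So (Price)⁺ = {Price, Year, PubID, AuthID}.
This closure contains every attribute of Book1, so Book1 ∩ Book2 → Book1. The join is lossless.

Yes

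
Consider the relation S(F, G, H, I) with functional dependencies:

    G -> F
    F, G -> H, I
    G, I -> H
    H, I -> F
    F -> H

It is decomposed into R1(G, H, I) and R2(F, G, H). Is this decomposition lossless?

Yes

Common attributes: R1 ∩ R2 = {G, H}.
Closure of {G, H}: G → F applies, adding F; F, G → H, I applies, adding I. So (G, H)⁺ = {F, G, H, I}.
This closure contains every attribute of R1, so R1 ∩ R2 → R1. The join is lossless.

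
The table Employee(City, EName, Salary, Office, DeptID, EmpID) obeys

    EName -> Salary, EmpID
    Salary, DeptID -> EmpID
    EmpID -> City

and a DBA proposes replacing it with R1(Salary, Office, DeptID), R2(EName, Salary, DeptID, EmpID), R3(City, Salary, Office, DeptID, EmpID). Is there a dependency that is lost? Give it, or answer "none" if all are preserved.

none

EName → Salary, EmpID lies within R2.
Salary, DeptID → EmpID lies within R2.
EmpID → City lies within R3.
Every dependency is enforceable on the fragments, so the decomposition is dependency-preserving.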